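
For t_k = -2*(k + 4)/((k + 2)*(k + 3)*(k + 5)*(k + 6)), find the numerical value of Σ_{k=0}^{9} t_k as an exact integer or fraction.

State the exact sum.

Σ = -17/180

Step 1: r(k) = (k + 2)*(k + 5)**2/((k + 4)**2*(k + 7)).
Take A(k)=k + 2, B(k)=k + 7, C(k)=k**2 + 8*k + 16.
Need (k + 2)·f(k+1) − (k + 6)·f(k) = k**2 + 8*k + 16.
Bound: deg f ≤ 4.
Match coefficients ⇒ f(k) = k*(k + 3)*(k + 4)*(k + 7)/20.
Get s_k = R·t_k = k*(-k - 7)/(10*(k**2 + 7*k + 10)) with R(k) = B(k−1)f(k)/C(k) = k*(k + 3)*(k + 6)*(k + 7)/(20*(k + 4)).
Δs = 2*(-k - 4)/(k**4 + 16*k**3 + 91*k**2 + 216*k + 180), as required.
Evaluate s at k=10 and k=0: -17/180 and 0; difference -17/180.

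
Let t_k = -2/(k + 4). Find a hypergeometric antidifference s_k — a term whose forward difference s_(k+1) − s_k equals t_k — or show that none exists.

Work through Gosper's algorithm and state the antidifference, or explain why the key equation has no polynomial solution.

Compute t_(k+1)/t_k: get (k + 4)/(k + 5).
So A=k + 4 and B=k + 5, with C=1.
Key eq: (k + 4)·f(k+1) = (k + 4)·f(k) + (1).
deg f ≤ 0 (via 1,1,0).
Put f(k) = c0: A·f(k+1) − B(k−1)·f(k) − C = -1; need -1 = 0 — inconsistent ⇒ no f, not summable.

not Gosper-summable; s_k does not exist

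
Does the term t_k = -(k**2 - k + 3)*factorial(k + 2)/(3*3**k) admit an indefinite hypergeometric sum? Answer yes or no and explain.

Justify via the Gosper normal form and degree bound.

Ratio r(k) = (k + 3)*(-k + (k + 1)**2 + 2)/(3*(k**2 - k + 3)).
A = k/3 + 1, B = 1, C = k**2 - k + 3.
Set up (k/3 + 1)·f(k+1) − (1)·f(k) − (k**2 - k + 3) = 0.
From deg A=1, deg B=0, deg C=2: d=1.
A polynomial solution: f(k) = 3*(k - 2).
Certificate R = B(k−1)f/C = 3*(k - 2)/(k**2 - k + 3) gives s_k = -(k - 2)*factorial(k + 2)/3**k.
Verify: -(k**2 - k + 3)*factorial(k + 2)/(3*3**k) matches t_k.

Yes. s_k = -(k - 2)*factorial(k + 2)/3**k.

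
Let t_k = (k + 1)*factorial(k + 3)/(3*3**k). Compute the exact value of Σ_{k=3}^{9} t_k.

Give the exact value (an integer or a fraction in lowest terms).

Σ = 25619120/243

Compute t_(k+1)/t_k: get (k + 2)*(k + 4)/(3*(k + 1)).
A = k/3 + 4/3, B = 1, C = k + 1.
Key eq: (k/3 + 4/3)·f(k+1) = (1)·f(k) + (k + 1).
From deg A=1, deg B=0, deg C=1: d=0.
Coefficient equations give f(k) = 3.
R(k) = B(k−1)·f(k)/C(k) = 3/(k + 1); s_k = R·t_k = factorial(k + 3)/3**k.
Verify: (k + 1)*factorial(k + 3)/(3*3**k) matches t_k.
Sum = s_(10) − s_(3); s_(10) = 25625600/243, s_(3) = 80/3 ⇒ 25619120/243.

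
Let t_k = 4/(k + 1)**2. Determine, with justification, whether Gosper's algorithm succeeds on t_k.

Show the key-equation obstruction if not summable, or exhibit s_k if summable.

r(k) = (k + 1)**2/(k + 2)**2 after simplifying.
So A=k**2 + 2*k + 1 and B=k**2 + 4*k + 4, with C=1.
f must satisfy (k**2 + 2*k + 1)·f(k+1) − (k**2 + 2*k + 1)·f(k) = 1.
From deg A=2, deg B=2, deg C=0: d=0.
Write f(k) = c0. Then LHS − RHS = -1, requiring -1 = 0: contradictory. No certificate.

No. Not Gosper-summable.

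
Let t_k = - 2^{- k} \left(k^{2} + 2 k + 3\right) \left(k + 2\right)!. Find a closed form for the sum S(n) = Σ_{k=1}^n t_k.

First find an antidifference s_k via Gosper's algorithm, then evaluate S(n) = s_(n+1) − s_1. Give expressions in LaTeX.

Compute t_(k+1)/t_k: get (k + 3)*(2*k + (k + 1)**2 + 5)/(2*(k**2 + 2*k + 3)).
So A=k/2 + 3/2 and B=1, with C=k**2 + 2*k + 3.
Key eq: (k/2 + 3/2)·f(k+1) = (1)·f(k) + (k**2 + 2*k + 3).
d = 1 from the (1,0,2) case.
Solving with deg f ≤ 1: f(k) = 2*k.
R(k) = B(k−1)·f(k)/C(k) = 2*k/(k**2 + 2*k + 3); s_k = R·t_k = -2**(1 - k)*k*factorial(k + 2).
Δs = -(k**2 + 2*k + 3)*factorial(k + 2)/2**k, as required.
Σ_(k=1)^n t_k = s_(n+1) − s_(1) = (-(n + 1)*factorial(n + 3)/2**n) − (-6), i.e. 6 - n*factorial(n + 3)/2**n - factorial(n + 3)/2**n.

S(n) = 6 - 2^{- n} n \left(n + 3\right)! - 2^{- n} \left(n + 3\right)!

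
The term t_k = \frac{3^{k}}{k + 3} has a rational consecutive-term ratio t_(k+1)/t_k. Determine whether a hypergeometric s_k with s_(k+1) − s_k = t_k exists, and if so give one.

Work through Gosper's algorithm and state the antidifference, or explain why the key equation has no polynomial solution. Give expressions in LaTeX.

Ratio r(k) = 3*(k + 3)/(k + 4).
A = 3*k + 9, B = k + 4, C = 1.
f must satisfy (3*k + 9)·f(k+1) − (k + 3)·f(k) = 1.
deg f ≤ -1 (via 1,1,0).
d = -1 < 0 ⇒ no nonzero polynomial f; not summable.

not Gosper-summable; s_k does not exist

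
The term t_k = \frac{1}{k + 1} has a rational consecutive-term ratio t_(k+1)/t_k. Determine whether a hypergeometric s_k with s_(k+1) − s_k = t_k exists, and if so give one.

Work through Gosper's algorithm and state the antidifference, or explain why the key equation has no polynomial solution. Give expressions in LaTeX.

none (Gosper's algorithm certifies no s_k)

Step 1: r(k) = (k + 1)/(k + 2).
Factor: A=k + 1; B=k + 2; C=1.
Set up (k + 1)·f(k+1) − (k + 1)·f(k) − (1) = 0.
Bound: deg f ≤ 0.
Generic f = c0 gives residual -1; -1 = 0 cannot hold, so t_k is not Gosper-summable.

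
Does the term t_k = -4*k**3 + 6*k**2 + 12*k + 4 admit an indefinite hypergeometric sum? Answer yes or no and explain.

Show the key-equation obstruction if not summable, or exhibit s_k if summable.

Ratio r(k) = (2*k**3 + 3*k**2 - 6*k - 9)/(2*k**3 - 3*k**2 - 6*k - 2).
Take A(k)=1, B(k)=1, C(k)=k**3 - 3*k**2/2 - 3*k - 1.
f must satisfy (1)·f(k+1) − (1)·f(k) = k**3 - 3*k**2/2 - 3*k - 1.
Degrees (0,0,3) ⇒ d ≤ 4.
Solve for f: f(k) = k*(k**3 - 4*k**2 - 2*k + 1)/4 (degree 4 ≤ 4).
Then R = B(k−1)f/C = k*(k**3 - 4*k**2 - 2*k + 1)/(2*(2*k + 1)*(k**2 - 2*k - 2)), so s_k = R(k)·t_k = k*(-k**3 + 4*k**2 + 2*k - 1).
Verify: -4*k**3 + 6*k**2 + 12*k + 4 matches t_k.

Yes. s_k = k*(-k**3 + 4*k**2 + 2*k - 1).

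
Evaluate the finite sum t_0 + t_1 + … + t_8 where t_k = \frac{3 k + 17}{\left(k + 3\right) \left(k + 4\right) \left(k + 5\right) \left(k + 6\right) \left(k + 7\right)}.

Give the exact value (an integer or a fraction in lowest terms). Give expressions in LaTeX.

t_(k+1)/t_k = (k + 3)*(3*k + 20)/((k + 8)*(3*k + 17)).
Take A(k)=k + 3, B(k)=k + 8, C(k)=k + 17/3.
Solve (k + 3)·f(k+1) − (k + 7)·f(k) = k + 17/3.
deg f ≤ 4 (via 1,1,1).
A polynomial solution: f(k) = k*(k + 5)*(k**2 + 13*k + 54)/216.
So s_k = (B(k−1)f/C)·t_k = (k*(k + 5)*(k + 7)*(k**2 + 13*k + 54)/(72*(3*k + 17)))·t_k = k*(k**2 + 13*k + 54)/(72*(k**3 + 13*k**2 + 54*k + 72)).
s_(k+1) − s_k = (3*k + 17)/(k**5 + 25*k**4 + 245*k**3 + 1175*k**2 + 2754*k + 2520) = t_k.
Sum = s_(9) − s_(0); s_(9) = 7/520, s_(0) = 0 ⇒ 7/520.

Σ = 7/520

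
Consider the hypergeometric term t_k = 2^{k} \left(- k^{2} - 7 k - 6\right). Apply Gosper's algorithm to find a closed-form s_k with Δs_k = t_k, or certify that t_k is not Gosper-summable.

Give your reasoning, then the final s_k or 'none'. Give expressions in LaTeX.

s_k = 2^{k} \left(- k^{2} - 3 k + 2\right)

Ratio r(k) = 2*(k**2 + 9*k + 14)/(k**2 + 7*k + 6).
Gosper form: A/B · C(k+1)/C(k) with A=2, B=1, C=k**2 + 7*k + 6.
Key eq: (2)·f(k+1) = (1)·f(k) + (k**2 + 7*k + 6).
d = 2 from the (0,0,2) case.
Solving with deg f ≤ 2: f(k) = k**2 + 3*k - 2.
Certificate R = B(k−1)f/C = (k**2 + 3*k - 2)/((k + 1)*(k + 6)) gives s_k = 2**k*(-k**2 - 3*k + 2).
Δs = 2**k*(-k**2 - 7*k - 6), as required.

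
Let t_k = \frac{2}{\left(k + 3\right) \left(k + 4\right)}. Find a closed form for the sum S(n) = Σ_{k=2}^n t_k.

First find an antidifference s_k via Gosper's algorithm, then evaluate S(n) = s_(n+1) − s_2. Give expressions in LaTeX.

S(n) = \frac{2 \left(n - 1\right)}{5 \left(n + 4\right)}

Ratio r(k) = (k + 3)/(k + 5).
Take A(k)=k + 3, B(k)=k + 5, C(k)=1.
Key eq: (k + 3)·f(k+1) = (k + 4)·f(k) + (1).
Degrees (1,1,0) ⇒ d ≤ 1.
Solving with deg f ≤ 1: f(k) = k/3.
Certificate R = B(k−1)f/C = k*(k + 4)/3 gives s_k = 2*k/(3*(k + 3)).
Verify: 2/(k**2 + 7*k + 12) matches t_k.
Telescope: S(n) = s_(n+1) − s_(2) = 2*(n + 1)/(3*(n + 4)) − (4/15) = 2*(n - 1)/(5*(n + 4)).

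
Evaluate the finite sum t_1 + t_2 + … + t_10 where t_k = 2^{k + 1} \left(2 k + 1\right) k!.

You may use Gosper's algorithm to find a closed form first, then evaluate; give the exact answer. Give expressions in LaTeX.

r(k) = 2*(k + 1)*(2*k + 3)/(2*k + 1) after simplifying.
Normal form (A,B,C) = (2*k + 2, 1, k + 1/2).
f must satisfy (2*k + 2)·f(k+1) − (1)·f(k) = k + 1/2.
deg f ≤ 0 (via 1,0,1).
Coefficient equations give f(k) = 1/2.
Get s_k = R·t_k = 2**(k + 1)*factorial(k) with R(k) = B(k−1)f(k)/C(k) = 1/(2*k + 1).
s_(k+1) − s_k = 2**(k + 1)*(2*k + 1)*factorial(k) = t_k.
Sum = s_(11) − s_(1); s_(11) = 163499212800, s_(1) = 4 ⇒ 163499212796.

Σ = 163499212796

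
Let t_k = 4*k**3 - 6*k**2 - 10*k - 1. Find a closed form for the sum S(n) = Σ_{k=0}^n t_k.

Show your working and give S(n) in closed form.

The ratio is (4*k**3 + 6*k**2 - 10*k - 13)/(4*k**3 - 6*k**2 - 10*k - 1).
So A=1 and B=1, with C=k**3 - 3*k**2/2 - 5*k/2 - 1/4.
Need (1)·f(k+1) − (1)·f(k) = k**3 - 3*k**2/2 - 5*k/2 - 1/4.
deg f ≤ 4 (via 0,0,3).
Coefficient equations give f(k) = k*(k**3 - 4*k**2 - k + 3)/4.
Get s_k = R·t_k = k*(k**3 - 4*k**2 - k + 3) with R(k) = B(k−1)f(k)/C(k) = k*(k**3 - 4*k**2 - k + 3)/(4*k**3 - 6*k**2 - 10*k - 1).
s_(k+1) − s_k = 4*k**3 - 6*k**2 - 10*k - 1 = t_k.
s_(n+1) = n**4 - 7*n**2 - 7*n - 1 and s_(0) = 0, so S(n) = n**4 - 7*n**2 - 7*n - 1.

S(n) = n**4 - 7*n**2 - 7*n - 1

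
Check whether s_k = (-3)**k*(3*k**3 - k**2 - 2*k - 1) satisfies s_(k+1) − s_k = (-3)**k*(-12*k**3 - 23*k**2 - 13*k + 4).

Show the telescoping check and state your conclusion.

valid; difference matches t_k

s_(k+1) = (-3)**(k + 1)*(3*k**3 + 8*k**2 + 5*k - 1)
s_(k+1) − s_k = (-3)**k*(-12*k**3 - 23*k**2 - 13*k + 4)
(s_(k+1) − s_k) − t_k = 0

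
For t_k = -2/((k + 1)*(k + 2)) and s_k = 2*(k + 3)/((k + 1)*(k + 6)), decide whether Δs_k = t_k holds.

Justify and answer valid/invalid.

s_(k+1) = 2*(k + 4)/((k + 2)*(k + 7))
s_(k+1) − s_k = 2*(-k**2 - 7*k - 18)/(k**4 + 16*k**3 + 83*k**2 + 152*k + 84)
(s_(k+1) − s_k) − t_k = 12*(k + 4)/(k**4 + 16*k**3 + 83*k**2 + 152*k + 84)

Invalid: residual 12*(k + 4)/(k**4 + 16*k**3 + 83*k**2 + 152*k + 84) ≠ 0.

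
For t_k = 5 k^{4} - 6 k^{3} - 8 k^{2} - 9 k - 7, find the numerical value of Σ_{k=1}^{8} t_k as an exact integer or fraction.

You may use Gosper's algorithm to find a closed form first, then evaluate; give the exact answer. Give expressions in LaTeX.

t_(k+1)/t_k = (5*k**4 + 14*k**3 + 4*k**2 - 23*k - 25)/(5*k**4 - 6*k**3 - 8*k**2 - 9*k - 7).
A = 1, B = 1, C = k**4 - 6*k**3/5 - 8*k**2/5 - 9*k/5 - 7/5.
Set up (1)·f(k+1) − (1)·f(k) − (k**4 - 6*k**3/5 - 8*k**2/5 - 9*k/5 - 7/5) = 0.
deg f ≤ 5 (via 0,0,4).
A polynomial solution: f(k) = k*(k**4 - 4*k**3 + 2*k**2 - 2*k - 4)/5.
Then R = B(k−1)f/C = k*(k**4 - 4*k**3 + 2*k**2 - 2*k - 4)/(5*k**4 - 6*k**3 - 8*k**2 - 9*k - 7), so s_k = R(k)·t_k = k*(k**4 - 4*k**3 + 2*k**2 - 2*k - 4).
s_(k+1) − s_k = 5*k**4 - 6*k**3 - 8*k**2 - 9*k - 7 = t_k.
Telescoping: Σ = s_(9) − s_(1) = 34065 − (-7) = 34072.

Σ = 34072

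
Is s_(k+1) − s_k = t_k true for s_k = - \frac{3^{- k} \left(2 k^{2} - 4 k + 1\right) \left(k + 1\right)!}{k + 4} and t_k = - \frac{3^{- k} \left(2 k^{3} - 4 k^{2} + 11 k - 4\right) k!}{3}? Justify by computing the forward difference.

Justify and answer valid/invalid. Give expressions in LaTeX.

Invalid: residual \frac{3^{- k} \left(2 k^{4} + 4 k^{3} - 11 k^{2} + 52 k - 19\right) k!}{\left(k + 4\right) \left(k + 5\right)} ≠ 0.

s_(k+1) = -(2*k**2 - 1)*factorial(k + 2)/(3*3**k*(k + 5))
s_(k+1) − s_k = -(2*k**4 + 6*k**3 - 3*k**2 + 51*k - 23)*factorial(k + 1)/(3*3**k*(k + 4)*(k + 5))
(s_(k+1) − s_k) − t_k = (2*k**4 + 4*k**3 - 11*k**2 + 52*k - 19)*factorial(k)/(3**k*(k + 4)*(k + 5))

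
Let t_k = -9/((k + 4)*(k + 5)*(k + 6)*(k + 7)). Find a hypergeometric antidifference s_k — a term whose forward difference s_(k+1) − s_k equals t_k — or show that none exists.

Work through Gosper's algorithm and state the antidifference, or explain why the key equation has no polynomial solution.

Step 1: r(k) = (k + 4)/(k + 8).
A = k + 4, B = k + 8, C = 1.
f must satisfy (k + 4)·f(k+1) − (k + 7)·f(k) = 1.
deg f ≤ 3 (via 1,1,0).
Solving with deg f ≤ 3: f(k) = k*(k**2 + 15*k + 74)/360.
So s_k = (B(k−1)f/C)·t_k = (k*(k + 7)*(k**2 + 15*k + 74)/360)·t_k = k*(-k**2 - 15*k - 74)/(40*(k + 4)*(k + 5)*(k + 6)).
Δs = -9/(k**4 + 22*k**3 + 179*k**2 + 638*k + 840), as required.

s_k = k*(-k**2 - 15*k - 74)/(40*(k + 4)*(k + 5)*(k + 6))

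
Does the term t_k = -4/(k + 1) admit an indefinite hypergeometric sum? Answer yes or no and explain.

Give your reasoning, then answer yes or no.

No — t_k has no hypergeometric antidifference.

t_(k+1)/t_k = (k + 1)/(k + 2).
A = k + 1, B = k + 2, C = 1.
f must satisfy (k + 1)·f(k+1) − (k + 1)·f(k) = 1.
Bound: deg f ≤ 0.
f = c0 ⇒ A·f(k+1) − B(k−1)·f(k) − C = -1. The system {-1 = 0} is inconsistent; no antidifference.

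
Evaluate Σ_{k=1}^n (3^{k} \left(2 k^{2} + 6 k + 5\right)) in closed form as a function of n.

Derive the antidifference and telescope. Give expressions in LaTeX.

Compute t_(k+1)/t_k: get 3*(2*k**2 + 10*k + 13)/(2*k**2 + 6*k + 5).
Factor: A=3; B=1; C=k**2 + 3*k + 5/2.
f must satisfy (3)·f(k+1) − (1)·f(k) = k**2 + 3*k + 5/2.
deg f ≤ 2 (via 0,0,2).
A polynomial solution: f(k) = (k**2 + 1)/2.
Get s_k = R·t_k = 3**k*(k**2 + 1) with R(k) = B(k−1)f(k)/C(k) = (k**2 + 1)/(2*k**2 + 6*k + 5).
Verify: 3**k*(2*k**2 + 6*k + 5) matches t_k.
Evaluate: s_(n+1) = 3**(n + 1)*(n**2 + 2*n + 2); subtract s_(1) = 6 ⇒ S(n) = 3*3**n*n**2 + 6*3**n*n + 6*3**n - 6.

S(n) = 3 \cdot 3^{n} n^{2} + 6 \cdot 3^{n} n + 6 \cdot 3^{n} - 6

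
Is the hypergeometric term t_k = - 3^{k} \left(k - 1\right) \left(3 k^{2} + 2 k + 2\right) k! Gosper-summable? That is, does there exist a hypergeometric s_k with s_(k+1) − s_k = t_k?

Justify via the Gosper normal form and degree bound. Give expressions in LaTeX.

Yes. s_k = - 3^{k} \left(k - 2\right) \left(k - 1\right) k!.

Ratio r(k) = 3*k*(3*k**3 + 11*k**2 + 15*k + 7)/(3*k**3 - k**2 - 2).
Gosper form: A/B · C(k+1)/C(k) with A=3*k + 3, B=1, C=k**3 - k**2/3 - 2/3.
Need (3*k + 3)·f(k+1) − (1)·f(k) = k**3 - k**2/3 - 2/3.
From deg A=1, deg B=0, deg C=3: d=2.
Solving with deg f ≤ 2: f(k) = (k - 2)*(k - 1)/3.
Get s_k = R·t_k = -3**k*(k - 2)*(k - 1)*factorial(k) with R(k) = B(k−1)f(k)/C(k) = (k - 2)/(3*k**2 + 2*k + 2).
Δs = -3**k*(k - 1)*(3*k**2 + 2*k + 2)*factorial(k), as required.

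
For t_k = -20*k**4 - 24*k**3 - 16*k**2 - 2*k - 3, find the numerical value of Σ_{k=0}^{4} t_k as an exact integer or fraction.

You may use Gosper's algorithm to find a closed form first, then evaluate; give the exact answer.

Σ = -9995

Compute t_(k+1)/t_k: get (20*k**4 + 104*k**3 + 208*k**2 + 186*k + 65)/(20*k**4 + 24*k**3 + 16*k**2 + 2*k + 3).
Take A(k)=1, B(k)=1, C(k)=k**4 + 6*k**3/5 + 4*k**2/5 + k/10 + 3/20.
Need (1)·f(k+1) − (1)·f(k) = k**4 + 6*k**3/5 + 4*k**2/5 + k/10 + 3/20.
Bound: deg f ≤ 5.
Solve for f: f(k) = k*(4*k**4 - 4*k**3 - k + 4)/20 (degree 5 ≤ 5).
R(k) = B(k−1)·f(k)/C(k) = k*(4*k**4 - 4*k**3 - k + 4)/(20*k**4 + 24*k**3 + 16*k**2 + 2*k + 3); s_k = R·t_k = k*(-4*k**4 + 4*k**3 + k - 4).
s_(k+1) − s_k = -20*k**4 - 24*k**3 - 16*k**2 - 2*k - 3 = t_k.
Sum = s_(5) − s_(0); s_(5) = -9995, s_(0) = 0 ⇒ -9995.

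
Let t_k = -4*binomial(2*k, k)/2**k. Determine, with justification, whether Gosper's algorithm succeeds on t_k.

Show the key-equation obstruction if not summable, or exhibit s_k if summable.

No — t_k has no hypergeometric antidifference.

Compute t_(k+1)/t_k: get (2*k + 1)/(k + 1).
Factor: A=2*k + 1; B=k + 1; C=1.
Solve (2*k + 1)·f(k+1) − (k)·f(k) = 1.
d = -1 from the (1,1,0) case.
Negative degree bound (-1): no f exists, t_k not Gosper-summable.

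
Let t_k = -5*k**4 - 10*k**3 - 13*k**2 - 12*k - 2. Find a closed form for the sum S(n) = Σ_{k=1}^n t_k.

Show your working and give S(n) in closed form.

The ratio is (5*k**4 + 30*k**3 + 73*k**2 + 88*k + 42)/(5*k**4 + 10*k**3 + 13*k**2 + 12*k + 2).
Take A(k)=1, B(k)=1, C(k)=k**4 + 2*k**3 + 13*k**2/5 + 12*k/5 + 2/5.
f must satisfy (1)·f(k+1) − (1)·f(k) = k**4 + 2*k**3 + 13*k**2/5 + 12*k/5 + 2/5.
From deg A=0, deg B=0, deg C=4: d=5.
A polynomial solution: f(k) = k*(k**4 + k**2 + 2*k - 2)/5.
Then R = B(k−1)f/C = k*(k**4 + k**2 + 2*k - 2)/(5*k**4 + 10*k**3 + 13*k**2 + 12*k + 2), so s_k = R(k)·t_k = k*(-k**4 - k**2 - 2*k + 2).
Check: Δs_k = -5*k**4 - 10*k**3 - 13*k**2 - 12*k - 2. ✓
s_(n+1) = -n**5 - 5*n**4 - 11*n**3 - 15*n**2 - 10*n - 2 and s_(1) = -2, so S(n) = n*(-n**4 - 5*n**3 - 11*n**2 - 15*n - 10).

S(n) = n*(-n**4 - 5*n**3 - 11*n**2 - 15*n - 10)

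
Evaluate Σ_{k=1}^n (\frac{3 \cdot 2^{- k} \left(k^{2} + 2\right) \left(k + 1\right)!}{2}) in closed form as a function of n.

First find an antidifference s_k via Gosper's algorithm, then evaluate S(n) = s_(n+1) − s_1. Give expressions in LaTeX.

t_(k+1)/t_k = (k + 2)*((k + 1)**2 + 2)/(2*(k**2 + 2)).
A = k/2 + 1, B = 1, C = k**2 + 2.
Set up (k/2 + 1)·f(k+1) − (1)·f(k) − (k**2 + 2) = 0.
Degrees (1,0,2) ⇒ d ≤ 1.
Match coefficients ⇒ f(k) = 2*(k - 1).
Get s_k = R·t_k = 3*(k - 1)*factorial(k + 1)/2**k with R(k) = B(k−1)f(k)/C(k) = 2*(k - 1)/(k**2 + 2).
Check: Δs_k = 3*(k**2 + 2)*factorial(k + 1)/(2*2**k). ✓
s_(n+1) = 3*2**(-n - 1)*n*factorial(n + 2) and s_(1) = 0, so S(n) = 3*2**(-n - 1)*n*factorial(n + 2).

S(n) = 3 \cdot 2^{- n - 1} n \left(n + 2\right)!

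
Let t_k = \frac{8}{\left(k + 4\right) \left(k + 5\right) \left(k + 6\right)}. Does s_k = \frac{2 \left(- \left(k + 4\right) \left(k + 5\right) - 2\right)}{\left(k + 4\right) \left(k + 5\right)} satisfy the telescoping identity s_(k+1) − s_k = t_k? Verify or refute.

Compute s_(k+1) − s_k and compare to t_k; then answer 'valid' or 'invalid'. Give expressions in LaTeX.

valid; difference matches t_k

s_(k+1) = 2*(-(k + 5)*(k + 6) - 2)/((k + 5)*(k + 6))
s_(k+1) − s_k = 8/(k**3 + 15*k**2 + 74*k + 120)
(s_(k+1) − s_k) − t_k = 0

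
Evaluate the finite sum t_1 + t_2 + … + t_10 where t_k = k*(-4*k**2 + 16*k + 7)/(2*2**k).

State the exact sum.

Σ = 2737/512

t_(k+1)/t_k = (k + 1)*(16*k - 4*(k + 1)**2 + 23)/(2*k*(-4*k**2 + 16*k + 7)).
Normal form (A,B,C) = (1/2, 1, k**3 - 4*k**2 - 7*k/4).
f must satisfy (1/2)·f(k+1) − (1)·f(k) = k**3 - 4*k**2 - 7*k/4.
d = 3 from the (0,0,3) case.
Solve for f: f(k) = -(4*k**3 - 4*k**2 - 3*k - 3)/2 (degree 3 ≤ 3).
R(k) = B(k−1)·f(k)/C(k) = -2*(4*k**3 - 4*k**2 - 3*k - 3)/(k*(4*k**2 - 16*k - 7)); s_k = R·t_k = (4*k**3 - 4*k**2 - 3*k - 3)/2**k.
Check: Δs_k = k*(-4*k**2 + 16*k + 7)/(2*2**k). ✓
Telescoping: Σ = s_(11) − s_(1) = 1201/512 − (-3) = 2737/512.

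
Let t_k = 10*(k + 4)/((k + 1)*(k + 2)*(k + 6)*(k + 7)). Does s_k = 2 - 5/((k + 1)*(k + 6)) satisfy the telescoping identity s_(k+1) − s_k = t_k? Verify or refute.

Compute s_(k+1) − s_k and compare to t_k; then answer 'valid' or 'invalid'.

s_(k+1) = 2 - 5/((k + 2)*(k + 7))
s_(k+1) − s_k = 10*(k + 4)/(k**4 + 16*k**3 + 83*k**2 + 152*k + 84)
(s_(k+1) − s_k) − t_k = 0

Valid — Δs_k = t_k.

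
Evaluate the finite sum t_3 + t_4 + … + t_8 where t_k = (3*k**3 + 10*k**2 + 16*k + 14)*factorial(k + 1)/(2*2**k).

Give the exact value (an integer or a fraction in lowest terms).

Σ = 1956042

The ratio is (3*k**4 + 25*k**3 + 83*k**2 + 133*k + 86)/(2*(3*k**3 + 10*k**2 + 16*k + 14)).
Normal form (A,B,C) = (k/2 + 1, 1, k**3 + 10*k**2/3 + 16*k/3 + 14/3).
Solve (k/2 + 1)·f(k+1) − (1)·f(k) = k**3 + 10*k**2/3 + 16*k/3 + 14/3.
From deg A=1, deg B=0, deg C=3: d=2.
Solve for f: f(k) = 2*(3*k**2 + 4*k - 3)/3 (degree 2 ≤ 2).
So s_k = (B(k−1)f/C)·t_k = (2*(3*k**2 + 4*k - 3)/(3*k**3 + 10*k**2 + 16*k + 14))·t_k = (3*k**2 + 4*k - 3)*factorial(k + 1)/2**k.
Δs = (3*k**3 + 10*k**2 + 16*k + 14)*factorial(k + 1)/(2*2**k), as required.
Telescoping: Σ = s_(9) − s_(3) = 1956150 − (108) = 1956042.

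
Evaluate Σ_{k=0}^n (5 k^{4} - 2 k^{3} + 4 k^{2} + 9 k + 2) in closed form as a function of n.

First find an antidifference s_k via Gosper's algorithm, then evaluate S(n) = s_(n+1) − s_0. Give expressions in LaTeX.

Ratio r(k) = (5*k**4 + 18*k**3 + 28*k**2 + 31*k + 18)/(5*k**4 - 2*k**3 + 4*k**2 + 9*k + 2).
Factor: A=1; B=1; C=k**4 - 2*k**3/5 + 4*k**2/5 + 9*k/5 + 2/5.
Need (1)·f(k+1) − (1)·f(k) = k**4 - 2*k**3/5 + 4*k**2/5 + 9*k/5 + 2/5.
From deg A=0, deg B=0, deg C=4: d=5.
A polynomial solution: f(k) = k*(k**4 - 3*k**3 + 4*k**2 + 2*k - 2)/5.
Then R = B(k−1)f/C = k*(k**4 - 3*k**3 + 4*k**2 + 2*k - 2)/(5*k**4 - 2*k**3 + 4*k**2 + 9*k + 2), so s_k = R(k)·t_k = k*(k**4 - 3*k**3 + 4*k**2 + 2*k - 2).
Δs = 5*k**4 - 2*k**3 + 4*k**2 + 9*k + 2, as required.
Telescope: S(n) = s_(n+1) − s_(0) = n**5 + 2*n**4 + 2*n**3 + 6*n**2 + 7*n + 2 − (0) = n**5 + 2*n**4 + 2*n**3 + 6*n**2 + 7*n + 2.

S(n) = n^{5} + 2 n^{4} + 2 n^{3} + 6 n^{2} + 7 n + 2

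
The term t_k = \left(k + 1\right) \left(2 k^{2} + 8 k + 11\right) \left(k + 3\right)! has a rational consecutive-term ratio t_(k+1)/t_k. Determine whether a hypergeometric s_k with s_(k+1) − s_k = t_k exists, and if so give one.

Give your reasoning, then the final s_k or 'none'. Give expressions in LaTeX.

The ratio is (k + 2)*(k + 4)*(8*k + 2*(k + 1)**2 + 19)/((k + 1)*(2*k**2 + 8*k + 11)).
A = k + 4, B = 1, C = k**3 + 5*k**2 + 19*k/2 + 11/2.
Need (k + 4)·f(k+1) − (1)·f(k) = k**3 + 5*k**2 + 19*k/2 + 11/2.
Degrees (1,0,3) ⇒ d ≤ 2.
Solving with deg f ≤ 2: f(k) = (2*k**2 + 1)/2.
R(k) = B(k−1)·f(k)/C(k) = (2*k**2 + 1)/((k + 1)*(2*k**2 + 8*k + 11)); s_k = R·t_k = (2*k**2 + 1)*factorial(k + 3).
Δs = (k + 1)*(2*k**2 + 8*k + 11)*factorial(k + 3), as required.

s_k = \left(2 k^{2} + 1\right) \left(k + 3\right)!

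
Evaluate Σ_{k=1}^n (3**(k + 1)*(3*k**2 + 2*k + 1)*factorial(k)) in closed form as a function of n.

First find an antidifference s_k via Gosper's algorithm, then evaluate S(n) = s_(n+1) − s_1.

S(n) = 3**(n + 2)*n*factorial(n + 1)

Step 1: r(k) = 3*(3*k**3 + 11*k**2 + 14*k + 6)/(3*k**2 + 2*k + 1).
Take A(k)=3*k + 3, B(k)=1, C(k)=k**2 + 2*k/3 + 1/3.
Solve (3*k + 3)·f(k+1) − (1)·f(k) = k**2 + 2*k/3 + 1/3.
Degrees (1,0,2) ⇒ d ≤ 1.
Match coefficients ⇒ f(k) = (k - 1)/3.
R(k) = B(k−1)·f(k)/C(k) = (k - 1)/(3*k**2 + 2*k + 1); s_k = R·t_k = 3**(k + 1)*(k - 1)*factorial(k).
Check: Δs_k = 3**(k + 1)*(3*k**2 + 2*k + 1)*factorial(k). ✓
Σ_(k=1)^n t_k = s_(n+1) − s_(1) = (3**(n + 2)*n*factorial(n + 1)) − (0), i.e. 3**(n + 2)*n*factorial(n + 1).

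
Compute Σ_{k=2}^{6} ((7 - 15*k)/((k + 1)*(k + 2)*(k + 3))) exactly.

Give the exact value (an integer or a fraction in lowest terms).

Σ = -95/72

Compute t_(k+1)/t_k: get (k + 1)*(15*k + 8)/((k + 4)*(15*k - 7)).
Gosper form: A/B · C(k+1)/C(k) with A=k + 1, B=k + 4, C=k - 7/15.
Key eq: (k + 1)·f(k+1) = (k + 3)·f(k) + (k - 7/15).
deg f ≤ 2 (via 1,1,1).
Solve for f: f(k) = k*(2*k - 9)/15 (degree 2 ≤ 2).
So s_k = (B(k−1)f/C)·t_k = (k*(k + 3)*(2*k - 9)/(15*k - 7))·t_k = k*(9 - 2*k)/((k + 1)*(k + 2)).
Δs = (7 - 15*k)/(k**3 + 6*k**2 + 11*k + 6), as required.
Sum = s_(7) − s_(2); s_(7) = -35/72, s_(2) = 5/6 ⇒ -95/72.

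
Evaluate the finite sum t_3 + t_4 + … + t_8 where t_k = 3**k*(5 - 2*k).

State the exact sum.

Σ = -98442

r(k) = 3*(2*k - 3)/(2*k - 5) after simplifying.
Normal form (A,B,C) = (3, 1, k - 5/2).
Set up (3)·f(k+1) − (1)·f(k) − (k - 5/2) = 0.
Degrees (0,0,1) ⇒ d ≤ 1.
Match coefficients ⇒ f(k) = (k - 4)/2.
So s_k = (B(k−1)f/C)·t_k = ((k - 4)/(2*k - 5))·t_k = 3**k*(4 - k).
s_(k+1) − s_k = 3**k*(5 - 2*k) = t_k.
Sum = s_(9) − s_(3); s_(9) = -98415, s_(3) = 27 ⇒ -98442.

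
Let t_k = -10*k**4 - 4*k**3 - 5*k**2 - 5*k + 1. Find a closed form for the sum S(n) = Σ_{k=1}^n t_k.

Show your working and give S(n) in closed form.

The ratio is (10*k**4 + 44*k**3 + 77*k**2 + 67*k + 23)/(10*k**4 + 4*k**3 + 5*k**2 + 5*k - 1).
Normal form (A,B,C) = (1, 1, k**4 + 2*k**3/5 + k**2/2 + k/2 - 1/10).
Key eq: (1)·f(k+1) = (1)·f(k) + (k**4 + 2*k**3/5 + k**2/2 + k/2 - 1/10).
d = 5 from the (0,0,4) case.
Match coefficients ⇒ f(k) = k*(2*k**4 - 4*k**3 + 3*k**2 + k - 3)/10.
Then R = B(k−1)f/C = k*(2*k**4 - 4*k**3 + 3*k**2 + k - 3)/(10*k**4 + 4*k**3 + 5*k**2 + 5*k - 1), so s_k = R(k)·t_k = k*(-2*k**4 + 4*k**3 - 3*k**2 - k + 3).
Check: Δs_k = -10*k**4 - 4*k**3 - 5*k**2 - 5*k + 1. ✓
Telescope: S(n) = s_(n+1) − s_(1) = -2*n**5 - 6*n**4 - 7*n**3 - 6*n**2 - 2*n + 1 − (1) = n*(-2*n**4 - 6*n**3 - 7*n**2 - 6*n - 2).

S(n) = n*(-2*n**4 - 6*n**3 - 7*n**2 - 6*n - 2)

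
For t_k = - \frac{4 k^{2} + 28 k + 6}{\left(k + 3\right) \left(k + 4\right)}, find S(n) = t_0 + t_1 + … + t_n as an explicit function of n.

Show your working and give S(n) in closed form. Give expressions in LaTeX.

t_(k+1)/t_k = (k + 3)*(14*k + 2*(k + 1)**2 + 17)/((k + 5)*(2*k**2 + 14*k + 3)).
A = k + 3, B = k + 5, C = k**2 + 7*k + 3/2.
f must satisfy (k + 3)·f(k+1) − (k + 4)·f(k) = k**2 + 7*k + 3/2.
deg f ≤ 2 (via 1,1,2).
Coefficient equations give f(k) = k*(2*k - 1)/2.
Get s_k = R·t_k = 2*k*(1 - 2*k)/(k + 3) with R(k) = B(k−1)f(k)/C(k) = k*(k + 4)*(2*k - 1)/(2*k**2 + 14*k + 3).
Verify: 2*(-2*k**2 - 14*k - 3)/(k**2 + 7*k + 12) matches t_k.
Σ_(k=0)^n t_k = s_(n+1) − s_(0) = (2*(-2*n**2 - 3*n - 1)/(n + 4)) − (0), i.e. 2*(-2*n**2 - 3*n - 1)/(n + 4).

S(n) = \frac{2 \left(- 2 n^{2} - 3 n - 1\right)}{n + 4}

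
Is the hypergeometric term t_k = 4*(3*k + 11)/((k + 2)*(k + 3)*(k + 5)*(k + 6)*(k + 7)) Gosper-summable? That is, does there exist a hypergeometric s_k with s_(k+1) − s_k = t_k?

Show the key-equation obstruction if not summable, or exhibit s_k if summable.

Yes. s_k = k*(k**2 + 13*k + 52)/(15*(k**3 + 13*k**2 + 52*k + 60)).

r(k) = (k + 2)*(k + 5)*(3*k + 14)/((k + 4)*(k + 8)*(3*k + 11)) after simplifying.
A = k + 2, B = k + 8, C = k**2 + 23*k/3 + 44/3.
Need (k + 2)·f(k+1) − (k + 7)·f(k) = k**2 + 23*k/3 + 44/3.
d = 5 from the (1,1,2) case.
Coefficient equations give f(k) = k*(k + 3)*(k + 4)*(k**2 + 13*k + 52)/180.
Then R = B(k−1)f/C = k*(k + 3)*(k + 7)*(k**2 + 13*k + 52)/(60*(3*k + 11)), so s_k = R(k)·t_k = k*(k**2 + 13*k + 52)/(15*(k**3 + 13*k**2 + 52*k + 60)).
Verify: 4*(3*k + 11)/(k**5 + 23*k**4 + 203*k**3 + 853*k**2 + 1692*k + 1260) matches t_k.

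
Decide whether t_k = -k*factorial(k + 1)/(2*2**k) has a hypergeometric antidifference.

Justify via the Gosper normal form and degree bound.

The ratio is (k + 1)*(k + 2)/(2*k).
A = k/2 + 1, B = 1, C = k.
Solve (k/2 + 1)·f(k+1) − (1)·f(k) = k.
d = 0 from the (1,0,1) case.
A polynomial solution: f(k) = 2.
Then R = B(k−1)f/C = 2/k, so s_k = R(k)·t_k = -factorial(k + 1)/2**k.
Check: Δs_k = -k*factorial(k + 1)/(2*2**k). ✓

Yes. s_k = -factorial(k + 1)/2**k.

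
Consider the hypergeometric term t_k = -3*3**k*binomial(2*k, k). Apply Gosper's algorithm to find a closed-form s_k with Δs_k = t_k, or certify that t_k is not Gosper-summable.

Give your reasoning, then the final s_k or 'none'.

t_(k+1)/t_k = 6*(2*k + 1)/(k + 1).
Gosper form: A/B · C(k+1)/C(k) with A=12*k + 6, B=k + 1, C=1.
Solve (12*k + 6)·f(k+1) − (k)·f(k) = 1.
Degrees (1,1,0) ⇒ d ≤ -1.
Negative degree bound (-1): no f exists, t_k not Gosper-summable.

no hypergeometric antidifference exists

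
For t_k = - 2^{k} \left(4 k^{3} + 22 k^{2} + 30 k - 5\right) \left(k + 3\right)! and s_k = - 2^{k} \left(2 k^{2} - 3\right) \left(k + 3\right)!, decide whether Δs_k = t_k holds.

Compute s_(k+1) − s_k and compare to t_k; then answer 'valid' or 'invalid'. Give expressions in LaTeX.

Valid — Δs_k = t_k.

s_(k+1) = -2**(k + 1)*(2*k**2 + 4*k - 1)*factorial(k + 4)
s_(k+1) − s_k = -2**k*(4*k**3 + 22*k**2 + 30*k - 5)*factorial(k + 3)
(s_(k+1) − s_k) − t_k = 0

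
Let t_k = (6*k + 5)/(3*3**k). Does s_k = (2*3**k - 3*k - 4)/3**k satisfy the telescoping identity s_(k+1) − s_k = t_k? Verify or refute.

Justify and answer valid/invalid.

s_(k+1) = 2 - k/3**k - 7/(3*3**k)
s_(k+1) − s_k = (6*k + 5)/(3*3**k)
(s_(k+1) − s_k) − t_k = 0

Valid: the claim telescopes to t_k.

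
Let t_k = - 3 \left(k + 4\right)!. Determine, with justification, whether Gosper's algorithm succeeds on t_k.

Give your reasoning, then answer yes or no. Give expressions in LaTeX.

Step 1: r(k) = k + 5.
Take A(k)=k + 5, B(k)=1, C(k)=1.
Key eq: (k + 5)·f(k+1) = (1)·f(k) + (1).
Degrees (1,0,0) ⇒ d ≤ -1.
deg f ≤ -1 is impossible — no certificate.

No; the degree bound rules out any f.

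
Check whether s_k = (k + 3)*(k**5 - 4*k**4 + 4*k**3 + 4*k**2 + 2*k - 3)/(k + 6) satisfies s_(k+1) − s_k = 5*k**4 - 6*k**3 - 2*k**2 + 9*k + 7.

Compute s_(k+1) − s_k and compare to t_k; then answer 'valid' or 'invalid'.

s_(k+1) = (k**6 + 5*k**5 + 2*k**4 - 6*k**3 + 19*k**2 + 48*k + 16)/(k + 7)
s_(k+1) − s_k = (5*k**6 + 47*k**5 + 46*k**4 - 143*k**3 + 61*k**2 + 292*k + 159)/(k**2 + 13*k + 42)
(s_(k+1) − s_k) − t_k = 3*(-4*k**5 - 28*k**4 + 42*k**3 + 7*k**2 - 59*k - 45)/(k**2 + 13*k + 42)

Invalid: residual 3*(-4*k**5 - 28*k**4 + 42*k**3 + 7*k**2 - 59*k - 45)/(k**2 + 13*k + 42) ≠ 0.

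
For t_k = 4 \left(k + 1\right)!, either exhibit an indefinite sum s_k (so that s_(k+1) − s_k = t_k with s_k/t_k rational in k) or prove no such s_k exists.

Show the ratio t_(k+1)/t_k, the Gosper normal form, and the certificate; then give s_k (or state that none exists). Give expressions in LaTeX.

not Gosper-summable; s_k does not exist

Compute t_(k+1)/t_k: get k + 2.
Gosper form: A/B · C(k+1)/C(k) with A=k + 2, B=1, C=1.
Solve (k + 2)·f(k+1) − (1)·f(k) = 1.
Degrees (1,0,0) ⇒ d ≤ -1.
Bound -1 < 0, so the key equation has no polynomial solution.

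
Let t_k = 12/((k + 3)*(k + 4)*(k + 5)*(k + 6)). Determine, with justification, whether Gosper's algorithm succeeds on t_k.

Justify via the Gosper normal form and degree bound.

The ratio is (k + 3)/(k + 7).
Normal form (A,B,C) = (k + 3, k + 7, 1).
Solve (k + 3)·f(k+1) − (k + 6)·f(k) = 1.
Bound: deg f ≤ 3.
A polynomial solution: f(k) = k*(k**2 + 12*k + 47)/180.
R(k) = B(k−1)·f(k)/C(k) = k*(k + 6)*(k**2 + 12*k + 47)/180; s_k = R·t_k = k*(k**2 + 12*k + 47)/(15*(k + 3)*(k + 4)*(k + 5)).
Verify: 12/(k**4 + 18*k**3 + 119*k**2 + 342*k + 360) matches t_k.

Yes. s_k = k*(k**2 + 12*k + 47)/(15*(k + 3)*(k + 4)*(k + 5)).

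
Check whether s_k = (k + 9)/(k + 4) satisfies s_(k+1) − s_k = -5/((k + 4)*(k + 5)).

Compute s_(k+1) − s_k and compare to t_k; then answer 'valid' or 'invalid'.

Valid — Δs_k = t_k.

s_(k+1) = (k + 10)/(k + 5)
s_(k+1) − s_k = -5/(k**2 + 9*k + 20)
(s_(k+1) − s_k) − t_k = 0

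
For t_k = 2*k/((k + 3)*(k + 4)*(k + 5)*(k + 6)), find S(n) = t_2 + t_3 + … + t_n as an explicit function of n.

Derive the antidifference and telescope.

Step 1: r(k) = (k + 1)*(k + 3)/(k*(k + 7)).
Gosper form: A/B · C(k+1)/C(k) with A=k + 3, B=k + 7, C=k.
f must satisfy (k + 3)·f(k+1) − (k + 6)·f(k) = k.
d = 3 from the (1,1,1) case.
Solve for f: f(k) = k*(k - 1)*(k + 13)/120 (degree 3 ≤ 3).
Certificate R = B(k−1)f/C = (k - 1)*(k + 6)*(k + 13)/120 gives s_k = k*(k**2 + 12*k - 13)/(60*(k + 3)*(k + 4)*(k + 5)).
s_(k+1) − s_k = 2*k/(k**4 + 18*k**3 + 119*k**2 + 342*k + 360) = t_k.
Evaluate: s_(n+1) = n*(n**2 + 15*n + 14)/(60*(n**3 + 15*n**2 + 74*n + 120)); subtract s_(2) = 1/420 ⇒ S(n) = (n**3 + 15*n**2 + 4*n - 20)/(70*(n**3 + 15*n**2 + 74*n + 120)).

S(n) = (n**3 + 15*n**2 + 4*n - 20)/(70*(n**3 + 15*n**2 + 74*n + 120))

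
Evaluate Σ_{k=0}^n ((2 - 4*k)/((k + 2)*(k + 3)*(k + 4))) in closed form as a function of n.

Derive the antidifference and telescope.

r(k) = (k + 2)*(2*k + 1)/((k + 5)*(2*k - 1)) after simplifying.
Gosper form: A/B · C(k+1)/C(k) with A=k + 2, B=k + 5, C=k - 1/2.
f must satisfy (k + 2)·f(k+1) − (k + 4)·f(k) = k - 1/2.
deg f ≤ 2 (via 1,1,1).
A polynomial solution: f(k) = k*(k - 3)/8.
Certificate R = B(k−1)f/C = k*(k - 3)*(k + 4)/(4*(2*k - 1)) gives s_k = -k*(k - 3)/(2*(k + 2)*(k + 3)).
s_(k+1) − s_k = 2*(1 - 2*k)/(k**3 + 9*k**2 + 26*k + 24) = t_k.
Telescope: S(n) = s_(n+1) − s_(0) = (-n**2 + n + 2)/(2*(n**2 + 7*n + 12)) − (0) = (-n**2 + n + 2)/(2*(n**2 + 7*n + 12)).

S(n) = (-n**2 + n + 2)/(2*(n**2 + 7*n + 12))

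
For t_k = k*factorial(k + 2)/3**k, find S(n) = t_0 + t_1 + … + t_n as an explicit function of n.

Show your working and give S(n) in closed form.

Compute t_(k+1)/t_k: get (k + 1)*(k + 3)/(3*k).
Gosper form: A/B · C(k+1)/C(k) with A=k/3 + 1, B=1, C=k.
Key eq: (k/3 + 1)·f(k+1) = (1)·f(k) + (k).
deg f ≤ 0 (via 1,0,1).
Solve for f: f(k) = 3 (degree 0 ≤ 0).
R(k) = B(k−1)·f(k)/C(k) = 3/k; s_k = R·t_k = 3**(1 - k)*factorial(k + 2).
Δs = k*factorial(k + 2)/3**k, as required.
Σ_(k=0)^n t_k = s_(n+1) − s_(0) = (factorial(n + 3)/3**n) − (6), i.e. -6 + factorial(n + 3)/3**n.

S(n) = -6 + factorial(n + 3)/3**n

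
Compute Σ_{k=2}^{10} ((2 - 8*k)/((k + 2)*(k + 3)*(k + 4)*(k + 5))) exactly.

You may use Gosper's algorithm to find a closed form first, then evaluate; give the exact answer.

Step 1: r(k) = (k + 2)*(4*k + 3)/((k + 6)*(4*k - 1)).
So A=k + 2 and B=k + 6, with C=k - 1/4.
Set up (k + 2)·f(k+1) − (k + 5)·f(k) − (k - 1/4) = 0.
deg f ≤ 3 (via 1,1,1).
Solve for f: f(k) = k*(k - 2)*(k + 11)/96 (degree 3 ≤ 3).
Get s_k = R·t_k = -k*(k**2 + 9*k - 22)/(12*(k + 2)*(k + 3)*(k + 4)) with R(k) = B(k−1)f(k)/C(k) = k*(k - 2)*(k + 5)*(k + 11)/(24*(4*k - 1)).
Verify: 2*(1 - 4*k)/(k**4 + 14*k**3 + 71*k**2 + 154*k + 120) matches t_k.
Telescoping: Σ = s_(11) − s_(2) = -121/1820 − (0) = -121/1820.

Σ = -121/1820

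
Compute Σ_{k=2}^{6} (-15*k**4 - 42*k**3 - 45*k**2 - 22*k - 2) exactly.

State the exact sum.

Σ = -57090

Compute t_(k+1)/t_k: get (15*k**4 + 102*k**3 + 261*k**2 + 298*k + 126)/(15*k**4 + 42*k**3 + 45*k**2 + 22*k + 2).
Gosper form: A/B · C(k+1)/C(k) with A=1, B=1, C=k**4 + 14*k**3/5 + 3*k**2 + 22*k/15 + 2/15.
Key eq: (1)·f(k+1) = (1)·f(k) + (k**4 + 14*k**3/5 + 3*k**2 + 22*k/15 + 2/15).
Degrees (0,0,4) ⇒ d ≤ 5.
A polynomial solution: f(k) = k*(3*k**4 + 3*k**3 - k**2 - k - 2)/15.
Certificate R = B(k−1)f/C = k*(3*k**4 + 3*k**3 - k**2 - k - 2)/(15*k**4 + 42*k**3 + 45*k**2 + 22*k + 2) gives s_k = k*(-3*k**4 - 3*k**3 + k**2 + k + 2).
Δs = -15*k**4 - 42*k**3 - 45*k**2 - 22*k - 2, as required.
Evaluate s at k=7 and k=2: -57218 and -128; difference -57090.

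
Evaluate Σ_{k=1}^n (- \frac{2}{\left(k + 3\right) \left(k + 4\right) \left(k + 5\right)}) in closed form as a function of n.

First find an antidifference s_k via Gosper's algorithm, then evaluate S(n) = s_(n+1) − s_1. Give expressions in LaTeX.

S(n) = \frac{n \left(- n - 9\right)}{20 \left(n^{2} + 9 n + 20\right)}

r(k) = (k + 3)/(k + 6) after simplifying.
Normal form (A,B,C) = (k + 3, k + 6, 1).
Need (k + 3)·f(k+1) − (k + 5)·f(k) = 1.
From deg A=1, deg B=1, deg C=0: d=2.
Solving with deg f ≤ 2: f(k) = k*(k + 7)/24.
So s_k = (B(k−1)f/C)·t_k = (k*(k + 5)*(k + 7)/24)·t_k = k*(-k - 7)/(12*(k + 3)*(k + 4)).
s_(k+1) − s_k = -2/(k**3 + 12*k**2 + 47*k + 60) = t_k.
s_(n+1) = (-n**2 - 9*n - 8)/(12*(n**2 + 9*n + 20)) and s_(1) = -1/30, so S(n) = n*(-n - 9)/(20*(n**2 + 9*n + 20)).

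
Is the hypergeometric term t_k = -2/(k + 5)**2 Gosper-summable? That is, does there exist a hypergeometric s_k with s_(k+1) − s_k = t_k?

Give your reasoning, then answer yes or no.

No — t_k has no hypergeometric antidifference.

Step 1: r(k) = (k + 5)**2/(k + 6)**2.
Normal form (A,B,C) = (k**2 + 10*k + 25, k**2 + 12*k + 36, 1).
f must satisfy (k**2 + 10*k + 25)·f(k+1) − (k**2 + 10*k + 25)·f(k) = 1.
Degrees (2,2,0) ⇒ d ≤ 0.
Write f(k) = c0. Then LHS − RHS = -1, requiring -1 = 0: contradictory. No certificate.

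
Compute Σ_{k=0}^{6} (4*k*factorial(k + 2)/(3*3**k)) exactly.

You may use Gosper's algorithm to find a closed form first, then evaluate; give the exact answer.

t_(k+1)/t_k = (k + 1)*(k + 3)/(3*k).
Gosper form: A/B · C(k+1)/C(k) with A=k/3 + 1, B=1, C=k.
f must satisfy (k/3 + 1)·f(k+1) − (1)·f(k) = k.
Bound: deg f ≤ 0.
A polynomial solution: f(k) = 3.
R(k) = B(k−1)·f(k)/C(k) = 3/k; s_k = R·t_k = 4*factorial(k + 2)/3**k.
Δs = 4*k*factorial(k + 2)/(3*3**k), as required.
Evaluate s at k=7 and k=0: 17920/27 and 8; difference 17704/27.

Σ = 17704/27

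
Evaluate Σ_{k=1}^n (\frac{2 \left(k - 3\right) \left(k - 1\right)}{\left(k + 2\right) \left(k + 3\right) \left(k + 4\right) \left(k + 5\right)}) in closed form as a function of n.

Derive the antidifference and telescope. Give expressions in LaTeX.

S(n) = \frac{n \left(7 n^{2} - 36 n + 29\right)}{60 \left(n^{3} + 12 n^{2} + 47 n + 60\right)}

t_(k+1)/t_k = k*(k - 2)*(k + 2)/((k - 3)*(k - 1)*(k + 6)).
Normal form (A,B,C) = (k + 2, k + 6, k**2 - 4*k + 3).
Solve (k + 2)·f(k+1) − (k + 5)·f(k) = k**2 - 4*k + 3.
Bound: deg f ≤ 3.
Coefficient equations give f(k) = k*(k**2 - 3*k + 20)/12.
Certificate R = B(k−1)f/C = k*(k + 5)*(k**2 - 3*k + 20)/(12*(k - 3)*(k - 1)) gives s_k = k*(k**2 - 3*k + 20)/(6*(k**3 + 9*k**2 + 26*k + 24)).
s_(k+1) − s_k = 2*(k**2 - 4*k + 3)/(k**4 + 14*k**3 + 71*k**2 + 154*k + 120) = t_k.
Telescope: S(n) = s_(n+1) − s_(1) = (n**3 + 17*n + 18)/(6*(n**3 + 12*n**2 + 47*n + 60)) − (1/20) = n*(7*n**2 - 36*n + 29)/(60*(n**3 + 12*n**2 + 47*n + 60)).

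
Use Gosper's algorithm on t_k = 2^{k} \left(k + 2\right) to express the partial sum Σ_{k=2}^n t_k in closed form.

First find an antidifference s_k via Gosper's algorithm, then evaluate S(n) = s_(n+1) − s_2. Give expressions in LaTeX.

S(n) = 2 \cdot 2^{n} n + 2 \cdot 2^{n} - 8

r(k) = 2*(k + 3)/(k + 2) after simplifying.
A = 2, B = 1, C = k + 2.
Solve (2)·f(k+1) − (1)·f(k) = k + 2.
deg f ≤ 1 (via 0,0,1).
Match coefficients ⇒ f(k) = k.
Then R = B(k−1)f/C = k/(k + 2), so s_k = R(k)·t_k = 2**k*k.
Verify: 2**k*(k + 2) matches t_k.
Evaluate: s_(n+1) = 2**(n + 1)*(n + 1); subtract s_(2) = 8 ⇒ S(n) = 2*2**n*n + 2*2**n - 8.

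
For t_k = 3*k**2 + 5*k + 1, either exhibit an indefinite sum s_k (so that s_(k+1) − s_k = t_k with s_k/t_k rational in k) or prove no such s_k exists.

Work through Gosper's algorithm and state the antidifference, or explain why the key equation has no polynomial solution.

Ratio r(k) = (3*k**2 + 11*k + 9)/(3*k**2 + 5*k + 1).
Normal form (A,B,C) = (1, 1, k**2 + 5*k/3 + 1/3).
Set up (1)·f(k+1) − (1)·f(k) − (k**2 + 5*k/3 + 1/3) = 0.
Degrees (0,0,2) ⇒ d ≤ 3.
Coefficient equations give f(k) = k*(k**2 + k - 1)/3.
Certificate R = B(k−1)f/C = k*(k**2 + k - 1)/(3*k**2 + 5*k + 1) gives s_k = k*(k**2 + k - 1).
s_(k+1) − s_k = 3*k**2 + 5*k + 1 = t_k.

s_k = k*(k**2 + k - 1)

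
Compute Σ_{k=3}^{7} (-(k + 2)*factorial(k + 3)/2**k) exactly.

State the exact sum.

Σ = -311670

Step 1: r(k) = (k + 3)*(k + 4)/(2*(k + 2)).
Gosper form: A/B · C(k+1)/C(k) with A=k/2 + 2, B=1, C=k + 2.
Set up (k/2 + 2)·f(k+1) − (1)·f(k) − (k + 2) = 0.
Degrees (1,0,1) ⇒ d ≤ 0.
Solve for f: f(k) = 2 (degree 0 ≤ 0).
Get s_k = R·t_k = -2**(1 - k)*factorial(k + 3) with R(k) = B(k−1)f(k)/C(k) = 2/(k + 2).
Δs = -(k + 2)*factorial(k + 3)/2**k, as required.
Evaluate s at k=8 and k=3: -311850 and -180; difference -311670.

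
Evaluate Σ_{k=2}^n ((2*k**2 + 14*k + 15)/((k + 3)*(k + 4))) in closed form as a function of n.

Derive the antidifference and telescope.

Compute t_(k+1)/t_k: get (k + 3)*(14*k + 2*(k + 1)**2 + 29)/((k + 5)*(2*k**2 + 14*k + 15)).
So A=k + 3 and B=k + 5, with C=k**2 + 7*k + 15/2.
Key eq: (k + 3)·f(k+1) = (k + 4)·f(k) + (k**2 + 7*k + 15/2).
From deg A=1, deg B=1, deg C=2: d=2.
A polynomial solution: f(k) = k*(2*k + 3)/2.
Then R = B(k−1)f/C = k*(k + 4)*(2*k + 3)/(2*k**2 + 14*k + 15), so s_k = R(k)·t_k = k*(2*k + 3)/(k + 3).
Verify: (2*k**2 + 14*k + 15)/(k**2 + 7*k + 12) matches t_k.
Telescope: S(n) = s_(n+1) − s_(2) = (2*n**2 + 7*n + 5)/(n + 4) − (14/5) = (10*n**2 + 21*n - 31)/(5*(n + 4)).

S(n) = (10*n**2 + 21*n - 31)/(5*(n + 4))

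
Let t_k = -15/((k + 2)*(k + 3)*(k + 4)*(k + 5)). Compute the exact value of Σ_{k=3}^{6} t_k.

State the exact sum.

r(k) = (k + 2)/(k + 6) after simplifying.
Normal form (A,B,C) = (k + 2, k + 6, 1).
Set up (k + 2)·f(k+1) − (k + 5)·f(k) − (1) = 0.
Bound: deg f ≤ 3.
Coefficient equations give f(k) = k*(k**2 + 9*k + 26)/72.
R(k) = B(k−1)·f(k)/C(k) = k*(k + 5)*(k**2 + 9*k + 26)/72; s_k = R·t_k = 5*k*(-k**2 - 9*k - 26)/(24*(k + 2)*(k + 3)*(k + 4)).
Check: Δs_k = -15/(k**4 + 14*k**3 + 71*k**2 + 154*k + 120). ✓
Σ_(k=3)^(6) t_k = s_(7) − s_(3) = -161/792 − (-31/168) = -13/693.

Σ = -13/693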